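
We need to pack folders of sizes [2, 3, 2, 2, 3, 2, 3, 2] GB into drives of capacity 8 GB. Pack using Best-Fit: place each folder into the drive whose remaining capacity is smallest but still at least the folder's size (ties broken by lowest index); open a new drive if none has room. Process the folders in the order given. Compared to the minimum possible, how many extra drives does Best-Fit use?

Best-Fit: [2,3,2] [2,3,2] [3,2] → 3 drives.
Total size 19 GB; any packing needs at least ⌈19/8⌉ = 3 drives.
So 3 is already optimal.

0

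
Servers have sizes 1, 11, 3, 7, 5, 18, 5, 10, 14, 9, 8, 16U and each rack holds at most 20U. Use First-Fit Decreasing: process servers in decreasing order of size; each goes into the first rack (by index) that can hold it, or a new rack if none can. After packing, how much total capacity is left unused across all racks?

Sorted descending: 18, 16, 14, 11, 10, 9, 8, 7, 5, 5, 3, 1.
Put 18U in rack 1; 2U remain.
Put 16U in rack 2; 4U remain.
Put 14U in rack 3; 6U remain.
Put 11U in rack 4; 9U remain.
Put 10U in rack 5; 10U remain.
Put 9U in rack 4; 0U remain.
Put 8U in rack 5; 2U remain.
Put 7U in rack 6; 13U remain.
Put 5U in rack 3; 1U remain.
Put 5U in rack 6; 8U remain.
Put 3U in rack 2; 1U remain.
Put 1U in rack 1; 1U remain.
6 racks × 20U = 120U; used 107U; unused 13U.

13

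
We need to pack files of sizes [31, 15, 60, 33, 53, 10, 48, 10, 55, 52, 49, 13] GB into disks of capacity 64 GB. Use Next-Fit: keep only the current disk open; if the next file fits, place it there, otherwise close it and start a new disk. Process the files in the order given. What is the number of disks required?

8

31 GB → disk 1 (remaining 33 GB)
15 GB → disk 1 (remaining 18 GB)
60 GB → disk 2 (remaining 4 GB)
33 GB → disk 3 (remaining 31 GB)
53 GB → disk 4 (remaining 11 GB)
10 GB → disk 4 (remaining 1 GB)
48 GB → disk 5 (remaining 16 GB)
10 GB → disk 5 (remaining 6 GB)
55 GB → disk 6 (remaining 9 GB)
52 GB → disk 7 (remaining 12 GB)
49 GB → disk 8 (remaining 15 GB)
13 GB → disk 8 (remaining 2 GB)
Final disks: [31,15] [60] [33] [53,10] [48,10] [55] [52] [49,13].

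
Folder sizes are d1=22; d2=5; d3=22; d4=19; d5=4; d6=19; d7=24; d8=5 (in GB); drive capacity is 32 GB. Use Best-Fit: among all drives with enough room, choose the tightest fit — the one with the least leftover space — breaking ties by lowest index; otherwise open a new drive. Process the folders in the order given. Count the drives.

d1 (22 GB) → drive 1 (remaining 10 GB)
d2 (5 GB) → drive 1 (remaining 5 GB)
d3 (22 GB) → drive 2 (remaining 10 GB)
d4 (19 GB) → drive 3 (remaining 13 GB)
d5 (4 GB) → drive 1 (remaining 1 GB)
d6 (19 GB) → drive 4 (remaining 13 GB)
d7 (24 GB) → drive 5 (remaining 8 GB)
d8 (5 GB) → drive 5 (remaining 3 GB)

5 drives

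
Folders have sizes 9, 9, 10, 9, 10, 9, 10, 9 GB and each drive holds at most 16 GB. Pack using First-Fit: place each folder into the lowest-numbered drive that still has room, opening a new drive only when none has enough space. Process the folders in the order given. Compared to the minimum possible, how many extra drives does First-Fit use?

0

First-Fit: [9] [9] [10] [9] [10] [9] [10] [9] → 8 drives.
8 folders exceed 8 GB (half the capacity), and no two of those can share a drive, so at least 8 drives are needed.
So 8 is already optimal.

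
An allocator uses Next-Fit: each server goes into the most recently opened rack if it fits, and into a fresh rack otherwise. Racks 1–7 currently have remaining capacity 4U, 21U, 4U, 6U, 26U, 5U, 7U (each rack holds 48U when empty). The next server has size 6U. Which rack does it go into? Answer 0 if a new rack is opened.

Next-Fit only looks at rack 7, which has 7U free.
6U fits there.

7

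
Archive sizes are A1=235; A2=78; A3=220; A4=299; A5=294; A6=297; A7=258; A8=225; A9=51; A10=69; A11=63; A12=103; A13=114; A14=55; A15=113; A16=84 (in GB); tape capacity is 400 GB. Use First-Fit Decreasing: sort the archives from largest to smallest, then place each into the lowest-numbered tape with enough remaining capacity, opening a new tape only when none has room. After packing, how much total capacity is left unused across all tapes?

Sorted descending: 299, 297, 294, 258, 235, 225, 220, 114, 113, 103, 84, 78, 69, 63, 55, 51.
299 GB → tape 1 (remaining 101 GB)
297 GB → tape 2 (remaining 103 GB)
294 GB → tape 3 (remaining 106 GB)
258 GB → tape 4 (remaining 142 GB)
235 GB → tape 5 (remaining 165 GB)
225 GB → tape 6 (remaining 175 GB)
220 GB → tape 7 (remaining 180 GB)
114 GB → tape 4 (remaining 28 GB)
113 GB → tape 5 (remaining 52 GB)
103 GB → tape 2 (remaining 0 GB)
84 GB → tape 1 (remaining 17 GB)
78 GB → tape 3 (remaining 28 GB)
69 GB → tape 6 (remaining 106 GB)
63 GB → tape 6 (remaining 43 GB)
55 GB → tape 7 (remaining 125 GB)
51 GB → tape 5 (remaining 1 GB)
7 tapes × 400 GB = 2800 GB; used 2558 GB; unused 242 GB.

242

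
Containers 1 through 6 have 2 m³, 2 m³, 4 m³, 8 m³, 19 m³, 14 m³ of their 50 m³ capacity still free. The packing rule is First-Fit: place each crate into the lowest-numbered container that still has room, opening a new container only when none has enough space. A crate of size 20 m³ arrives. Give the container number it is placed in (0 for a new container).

No container has ≥ 20 m³ free, so a new container is opened.

0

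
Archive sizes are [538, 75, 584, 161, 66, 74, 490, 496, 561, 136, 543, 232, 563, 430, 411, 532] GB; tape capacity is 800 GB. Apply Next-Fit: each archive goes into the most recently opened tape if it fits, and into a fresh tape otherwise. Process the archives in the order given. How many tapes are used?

Put 538 GB in tape 1; 262 GB remain.
Put 75 GB in tape 1; 187 GB remain.
Put 584 GB in tape 2; 216 GB remain.
Put 161 GB in tape 2; 55 GB remain.
Put 66 GB in tape 3; 734 GB remain.
Put 74 GB in tape 3; 660 GB remain.
Put 490 GB in tape 3; 170 GB remain.
Put 496 GB in tape 4; 304 GB remain.
Put 561 GB in tape 5; 239 GB remain.
Put 136 GB in tape 5; 103 GB remain.
Put 543 GB in tape 6; 257 GB remain.
Put 232 GB in tape 6; 25 GB remain.
Put 563 GB in tape 7; 237 GB remain.
Put 430 GB in tape 8; 370 GB remain.
Put 411 GB in tape 9; 389 GB remain.
Put 532 GB in tape 10; 268 GB remain.

10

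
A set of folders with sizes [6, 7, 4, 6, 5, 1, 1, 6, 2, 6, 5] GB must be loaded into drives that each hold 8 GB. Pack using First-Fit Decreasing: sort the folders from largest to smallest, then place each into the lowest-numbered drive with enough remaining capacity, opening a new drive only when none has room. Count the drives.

Sorted descending: 7, 6, 6, 6, 6, 5, 5, 4, 2, 1, 1.
drive 1: place 7 GB, 1 GB left
drive 2: place 6 GB, 2 GB left
drive 3: place 6 GB, 2 GB left
drive 4: place 6 GB, 2 GB left
drive 5: place 6 GB, 2 GB left
drive 6: place 5 GB, 3 GB left
drive 7: place 5 GB, 3 GB left
drive 8: place 4 GB, 4 GB left
drive 2: place 2 GB, 0 GB left
drive 1: place 1 GB, 0 GB left
drive 3: place 1 GB, 1 GB left

8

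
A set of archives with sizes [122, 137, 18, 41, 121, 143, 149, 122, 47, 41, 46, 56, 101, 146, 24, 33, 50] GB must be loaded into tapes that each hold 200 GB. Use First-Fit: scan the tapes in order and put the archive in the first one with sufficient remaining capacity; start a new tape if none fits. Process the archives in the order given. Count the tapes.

122 GB → tape 1 (remaining 78 GB)
137 GB → tape 2 (remaining 63 GB)
18 GB → tape 1 (remaining 60 GB)
41 GB → tape 1 (remaining 19 GB)
121 GB → tape 3 (remaining 79 GB)
143 GB → tape 4 (remaining 57 GB)
149 GB → tape 5 (remaining 51 GB)
122 GB → tape 6 (remaining 78 GB)
47 GB → tape 2 (remaining 16 GB)
41 GB → tape 3 (remaining 38 GB)
46 GB → tape 4 (remaining 11 GB)
56 GB → tape 6 (remaining 22 GB)
101 GB → tape 7 (remaining 99 GB)
146 GB → tape 8 (remaining 54 GB)
24 GB → tape 3 (remaining 14 GB)
33 GB → tape 5 (remaining 18 GB)
50 GB → tape 7 (remaining 49 GB)
Final tapes: [122,18,41] [137,47] [121,41,24] [143,46] [149,33] [122,56] [101,50] [146].

8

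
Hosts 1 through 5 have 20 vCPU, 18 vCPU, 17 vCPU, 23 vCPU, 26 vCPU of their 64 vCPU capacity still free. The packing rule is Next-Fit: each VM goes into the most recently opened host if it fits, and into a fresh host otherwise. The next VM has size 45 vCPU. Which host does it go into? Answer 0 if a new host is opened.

0

Next-Fit only looks at host 5, which has 26 vCPU free.
45 vCPU does not fit, so a new host is opened.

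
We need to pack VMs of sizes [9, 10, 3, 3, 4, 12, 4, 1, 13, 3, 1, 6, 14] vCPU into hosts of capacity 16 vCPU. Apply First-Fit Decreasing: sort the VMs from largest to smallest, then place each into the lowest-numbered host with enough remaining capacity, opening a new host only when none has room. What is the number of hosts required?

Sorted descending: 14, 13, 12, 10, 9, 6, 4, 4, 3, 3, 3, 1, 1.
host 1: place 14 vCPU, 2 vCPU left
host 2: place 13 vCPU, 3 vCPU left
host 3: place 12 vCPU, 4 vCPU left
host 4: place 10 vCPU, 6 vCPU left
host 5: place 9 vCPU, 7 vCPU left
host 4: place 6 vCPU, 0 vCPU left
host 3: place 4 vCPU, 0 vCPU left
host 5: place 4 vCPU, 3 vCPU left
host 2: place 3 vCPU, 0 vCPU left
host 5: place 3 vCPU, 0 vCPU left
host 6: place 3 vCPU, 13 vCPU left
host 1: place 1 vCPU, 1 vCPU left
host 1: place 1 vCPU, 0 vCPU left

6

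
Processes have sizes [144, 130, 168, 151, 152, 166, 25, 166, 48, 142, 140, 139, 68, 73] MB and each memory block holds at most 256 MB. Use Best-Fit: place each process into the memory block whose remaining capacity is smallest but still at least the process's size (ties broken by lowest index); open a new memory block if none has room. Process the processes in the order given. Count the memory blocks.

Put 144 MB in memory block 1; 112 MB remain.
Put 130 MB in memory block 2; 126 MB remain.
Put 168 MB in memory block 3; 88 MB remain.
Put 151 MB in memory block 4; 105 MB remain.
Put 152 MB in memory block 5; 104 MB remain.
Put 166 MB in memory block 6; 90 MB remain.
Put 25 MB in memory block 3; 63 MB remain.
Put 166 MB in memory block 7; 90 MB remain.
Put 48 MB in memory block 3; 15 MB remain.
Put 142 MB in memory block 8; 114 MB remain.
Put 140 MB in memory block 9; 116 MB remain.
Put 139 MB in memory block 10; 117 MB remain.
Put 68 MB in memory block 6; 22 MB remain.
Put 73 MB in memory block 7; 17 MB remain.
Final memory blocks: [144] [130] [168,25,48] [151] [152] [166,68] [166,73] [142] [140] [139].

10 memory blocks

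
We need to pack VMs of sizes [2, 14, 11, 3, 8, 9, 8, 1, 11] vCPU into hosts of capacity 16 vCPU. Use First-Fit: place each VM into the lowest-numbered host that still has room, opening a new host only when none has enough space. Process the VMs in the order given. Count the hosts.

5 hosts

2 vCPU → host 1 (remaining 14 vCPU)
14 vCPU → host 1 (remaining 0 vCPU)
11 vCPU → host 2 (remaining 5 vCPU)
3 vCPU → host 2 (remaining 2 vCPU)
8 vCPU → host 3 (remaining 8 vCPU)
9 vCPU → host 4 (remaining 7 vCPU)
8 vCPU → host 3 (remaining 0 vCPU)
1 vCPU → host 2 (remaining 1 vCPU)
11 vCPU → host 5 (remaining 5 vCPU)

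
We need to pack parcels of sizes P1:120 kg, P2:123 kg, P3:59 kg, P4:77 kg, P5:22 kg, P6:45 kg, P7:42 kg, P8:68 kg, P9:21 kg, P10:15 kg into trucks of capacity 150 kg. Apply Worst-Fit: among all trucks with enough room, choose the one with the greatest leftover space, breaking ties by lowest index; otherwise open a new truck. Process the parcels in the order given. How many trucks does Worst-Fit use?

5

truck 1: place P1 (120 kg), 30 kg left
truck 2: place P2 (123 kg), 27 kg left
truck 3: place P3 (59 kg), 91 kg left
truck 3: place P4 (77 kg), 14 kg left
truck 1: place P5 (22 kg), 8 kg left
truck 4: place P6 (45 kg), 105 kg left
truck 4: place P7 (42 kg), 63 kg left
truck 5: place P8 (68 kg), 82 kg left
truck 5: place P9 (21 kg), 61 kg left
truck 4: place P10 (15 kg), 48 kg left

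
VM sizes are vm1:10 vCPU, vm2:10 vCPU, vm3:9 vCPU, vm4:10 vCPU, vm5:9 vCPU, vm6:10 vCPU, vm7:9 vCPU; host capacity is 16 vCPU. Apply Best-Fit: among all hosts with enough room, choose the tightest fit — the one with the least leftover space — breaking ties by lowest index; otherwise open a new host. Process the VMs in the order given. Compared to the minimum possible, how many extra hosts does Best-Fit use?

Best-Fit: [10] [10] [9] [10] [9] [10] [9] → 7 hosts.
7 VMs exceed 8 vCPU (half the capacity), and no two of those can share a host, so at least 7 hosts are needed.
So 7 is already optimal.

0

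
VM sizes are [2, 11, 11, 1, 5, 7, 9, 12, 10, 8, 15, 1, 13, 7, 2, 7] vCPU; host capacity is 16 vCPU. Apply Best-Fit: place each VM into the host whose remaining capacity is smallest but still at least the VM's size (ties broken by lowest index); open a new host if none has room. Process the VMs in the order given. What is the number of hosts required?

Put 2 vCPU in host 1; 14 vCPU remain.
Put 11 vCPU in host 1; 3 vCPU remain.
Put 11 vCPU in host 2; 5 vCPU remain.
Put 1 vCPU in host 1; 2 vCPU remain.
Put 5 vCPU in host 2; 0 vCPU remain.
Put 7 vCPU in host 3; 9 vCPU remain.
Put 9 vCPU in host 3; 0 vCPU remain.
Put 12 vCPU in host 4; 4 vCPU remain.
Put 10 vCPU in host 5; 6 vCPU remain.
Put 8 vCPU in host 6; 8 vCPU remain.
Put 15 vCPU in host 7; 1 vCPU remain.
Put 1 vCPU in host 7; 0 vCPU remain.
Put 13 vCPU in host 8; 3 vCPU remain.
Put 7 vCPU in host 6; 1 vCPU remain.
Put 2 vCPU in host 1; 0 vCPU remain.
Put 7 vCPU in host 9; 9 vCPU remain.

9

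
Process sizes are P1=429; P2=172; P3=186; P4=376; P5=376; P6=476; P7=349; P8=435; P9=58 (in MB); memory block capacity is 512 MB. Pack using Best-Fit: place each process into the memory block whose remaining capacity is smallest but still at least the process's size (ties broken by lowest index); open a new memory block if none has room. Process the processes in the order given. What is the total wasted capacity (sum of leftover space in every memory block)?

727

memory block 1: place P1 (429 MB), 83 MB left
memory block 2: place P2 (172 MB), 340 MB left
memory block 2: place P3 (186 MB), 154 MB left
memory block 3: place P4 (376 MB), 136 MB left
memory block 4: place P5 (376 MB), 136 MB left
memory block 5: place P6 (476 MB), 36 MB left
memory block 6: place P7 (349 MB), 163 MB left
memory block 7: place P8 (435 MB), 77 MB left
memory block 7: place P9 (58 MB), 19 MB left
7 memory blocks × 512 MB = 3584 MB; used 2857 MB; unused 727 MB.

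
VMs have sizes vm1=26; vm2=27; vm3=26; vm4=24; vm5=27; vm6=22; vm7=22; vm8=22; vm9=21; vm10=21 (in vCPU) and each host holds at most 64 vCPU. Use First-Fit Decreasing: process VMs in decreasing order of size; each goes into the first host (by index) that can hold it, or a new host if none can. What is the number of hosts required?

5

Sorted descending: 27, 27, 26, 26, 24, 22, 22, 22, 21, 21.
27 vCPU → host 1 (remaining 37 vCPU)
27 vCPU → host 1 (remaining 10 vCPU)
26 vCPU → host 2 (remaining 38 vCPU)
26 vCPU → host 2 (remaining 12 vCPU)
24 vCPU → host 3 (remaining 40 vCPU)
22 vCPU → host 3 (remaining 18 vCPU)
22 vCPU → host 4 (remaining 42 vCPU)
22 vCPU → host 4 (remaining 20 vCPU)
21 vCPU → host 5 (remaining 43 vCPU)
21 vCPU → host 5 (remaining 22 vCPU)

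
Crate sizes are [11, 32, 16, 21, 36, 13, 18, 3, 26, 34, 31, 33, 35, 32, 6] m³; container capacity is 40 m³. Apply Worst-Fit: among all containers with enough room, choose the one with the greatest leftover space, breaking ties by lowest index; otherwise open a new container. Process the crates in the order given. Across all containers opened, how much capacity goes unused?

container 1: place 11 m³, 29 m³ left
container 2: place 32 m³, 8 m³ left
container 1: place 16 m³, 13 m³ left
container 3: place 21 m³, 19 m³ left
container 4: place 36 m³, 4 m³ left
container 3: place 13 m³, 6 m³ left
container 5: place 18 m³, 22 m³ left
container 5: place 3 m³, 19 m³ left
container 6: place 26 m³, 14 m³ left
container 7: place 34 m³, 6 m³ left
container 8: place 31 m³, 9 m³ left
container 9: place 33 m³, 7 m³ left
container 10: place 35 m³, 5 m³ left
container 11: place 32 m³, 8 m³ left
container 5: place 6 m³, 13 m³ left
11 containers × 40 m³ = 440 m³; used 347 m³; unused 93 m³.

93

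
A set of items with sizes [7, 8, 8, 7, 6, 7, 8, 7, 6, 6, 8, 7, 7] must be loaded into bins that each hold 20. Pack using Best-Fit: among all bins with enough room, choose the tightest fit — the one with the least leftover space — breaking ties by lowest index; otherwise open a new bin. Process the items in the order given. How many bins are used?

Put 7 in bin 1; 13 remain.
Put 8 in bin 1; 5 remain.
Put 8 in bin 2; 12 remain.
Put 7 in bin 2; 5 remain.
Put 6 in bin 3; 14 remain.
Put 7 in bin 3; 7 remain.
Put 8 in bin 4; 12 remain.
Put 7 in bin 3; 0 remain.
Put 6 in bin 4; 6 remain.
Put 6 in bin 4; 0 remain.
Put 8 in bin 5; 12 remain.
Put 7 in bin 5; 5 remain.
Put 7 in bin 6; 13 remain.
Final bins: [7,8] [8,7] [6,7,7] [8,6,6] [8,7] [7].

6 bins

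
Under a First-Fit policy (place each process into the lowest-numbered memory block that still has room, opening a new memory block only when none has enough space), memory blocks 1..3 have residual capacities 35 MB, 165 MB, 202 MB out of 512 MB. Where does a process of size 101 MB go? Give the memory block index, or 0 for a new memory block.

2

Memory blocks with room: memory block 2 (165 MB), memory block 3 (202 MB).
The first with room is memory block 2.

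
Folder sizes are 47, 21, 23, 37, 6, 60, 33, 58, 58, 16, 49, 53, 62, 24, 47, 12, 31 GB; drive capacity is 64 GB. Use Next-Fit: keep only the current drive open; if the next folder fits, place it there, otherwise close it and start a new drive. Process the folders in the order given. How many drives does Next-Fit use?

14 drives

47 GB → drive 1 (remaining 17 GB)
21 GB → drive 2 (remaining 43 GB)
23 GB → drive 2 (remaining 20 GB)
37 GB → drive 3 (remaining 27 GB)
6 GB → drive 3 (remaining 21 GB)
60 GB → drive 4 (remaining 4 GB)
33 GB → drive 5 (remaining 31 GB)
58 GB → drive 6 (remaining 6 GB)
58 GB → drive 7 (remaining 6 GB)
16 GB → drive 8 (remaining 48 GB)
49 GB → drive 9 (remaining 15 GB)
53 GB → drive 10 (remaining 11 GB)
62 GB → drive 11 (remaining 2 GB)
24 GB → drive 12 (remaining 40 GB)
47 GB → drive 13 (remaining 17 GB)
12 GB → drive 13 (remaining 5 GB)
31 GB → drive 14 (remaining 33 GB)
Final drives: [47] [21,23] [37,6] [60] [33] [58] [58] [16] [49] [53] [62] [24] [47,12] [31].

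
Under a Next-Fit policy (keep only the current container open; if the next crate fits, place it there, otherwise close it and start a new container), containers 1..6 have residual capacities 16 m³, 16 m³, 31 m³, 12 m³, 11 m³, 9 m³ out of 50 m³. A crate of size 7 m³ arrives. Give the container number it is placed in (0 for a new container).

Next-Fit only looks at container 6, which has 9 m³ free.
7 m³ fits there.

6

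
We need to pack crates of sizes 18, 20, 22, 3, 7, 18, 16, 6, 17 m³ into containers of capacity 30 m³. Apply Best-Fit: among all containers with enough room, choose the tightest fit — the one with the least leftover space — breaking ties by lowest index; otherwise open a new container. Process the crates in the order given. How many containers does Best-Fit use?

container 1: place 18 m³, 12 m³ left
container 2: place 20 m³, 10 m³ left
container 3: place 22 m³, 8 m³ left
container 3: place 3 m³, 5 m³ left
container 2: place 7 m³, 3 m³ left
container 4: place 18 m³, 12 m³ left
container 5: place 16 m³, 14 m³ left
container 1: place 6 m³, 6 m³ left
container 6: place 17 m³, 13 m³ left
Final containers: [18,6] [20,7] [22,3] [18] [16] [17].

6 containers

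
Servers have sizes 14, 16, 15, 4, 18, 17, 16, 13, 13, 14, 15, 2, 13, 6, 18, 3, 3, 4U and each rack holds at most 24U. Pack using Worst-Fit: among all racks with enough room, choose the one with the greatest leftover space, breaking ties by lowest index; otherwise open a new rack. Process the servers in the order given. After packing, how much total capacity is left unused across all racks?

Put 14U in rack 1; 10U remain.
Put 16U in rack 2; 8U remain.
Put 15U in rack 3; 9U remain.
Put 4U in rack 1; 6U remain.
Put 18U in rack 4; 6U remain.
Put 17U in rack 5; 7U remain.
Put 16U in rack 6; 8U remain.
Put 13U in rack 7; 11U remain.
Put 13U in rack 8; 11U remain.
Put 14U in rack 9; 10U remain.
Put 15U in rack 10; 9U remain.
Put 2U in rack 7; 9U remain.
Put 13U in rack 11; 11U remain.
Put 6U in rack 8; 5U remain.
Put 18U in rack 12; 6U remain.
Put 3U in rack 11; 8U remain.
Put 3U in rack 9; 7U remain.
Put 4U in rack 3; 5U remain.
12 racks × 24U = 288U; used 204U; unused 84U.

84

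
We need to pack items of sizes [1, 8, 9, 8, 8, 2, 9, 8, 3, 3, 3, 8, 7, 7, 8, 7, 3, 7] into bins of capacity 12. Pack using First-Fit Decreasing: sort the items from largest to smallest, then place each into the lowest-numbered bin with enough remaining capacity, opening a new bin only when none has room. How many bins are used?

12

Sorted descending: 9, 9, 8, 8, 8, 8, 8, 8, 7, 7, 7, 7, 3, 3, 3, 3, 2, 1.
bin 1: place 9, 3 left
bin 2: place 9, 3 left
bin 3: place 8, 4 left
bin 4: place 8, 4 left
bin 5: place 8, 4 left
bin 6: place 8, 4 left
bin 7: place 8, 4 left
bin 8: place 8, 4 left
bin 9: place 7, 5 left
bin 10: place 7, 5 left
bin 11: place 7, 5 left
bin 12: place 7, 5 left
bin 1: place 3, 0 left
bin 2: place 3, 0 left
bin 3: place 3, 1 left
bin 4: place 3, 1 left
bin 5: place 2, 2 left
bin 3: place 1, 0 left
Final bins: [9,3] [9,3] [8,3,1] [8,3] [8,2] [8] [8] [8] [7] [7] [7] [7].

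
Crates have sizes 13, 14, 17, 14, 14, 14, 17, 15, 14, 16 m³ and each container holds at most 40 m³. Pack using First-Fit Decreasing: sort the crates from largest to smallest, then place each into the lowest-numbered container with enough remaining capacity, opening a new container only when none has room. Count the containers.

5 containers

Sorted descending: 17, 17, 16, 15, 14, 14, 14, 14, 14, 13.
Put 17 m³ in container 1; 23 m³ remain.
Put 17 m³ in container 1; 6 m³ remain.
Put 16 m³ in container 2; 24 m³ remain.
Put 15 m³ in container 2; 9 m³ remain.
Put 14 m³ in container 3; 26 m³ remain.
Put 14 m³ in container 3; 12 m³ remain.
Put 14 m³ in container 4; 26 m³ remain.
Put 14 m³ in container 4; 12 m³ remain.
Put 14 m³ in container 5; 26 m³ remain.
Put 13 m³ in container 5; 13 m³ remain.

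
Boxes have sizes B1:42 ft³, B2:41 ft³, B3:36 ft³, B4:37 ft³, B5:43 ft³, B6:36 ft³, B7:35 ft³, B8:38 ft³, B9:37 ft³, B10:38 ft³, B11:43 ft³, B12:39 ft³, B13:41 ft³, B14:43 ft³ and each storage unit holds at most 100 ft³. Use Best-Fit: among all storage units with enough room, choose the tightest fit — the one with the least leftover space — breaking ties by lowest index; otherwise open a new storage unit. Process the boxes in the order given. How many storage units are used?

B1 (42 ft³) → storage unit 1 (remaining 58 ft³)
B2 (41 ft³) → storage unit 1 (remaining 17 ft³)
B3 (36 ft³) → storage unit 2 (remaining 64 ft³)
B4 (37 ft³) → storage unit 2 (remaining 27 ft³)
B5 (43 ft³) → storage unit 3 (remaining 57 ft³)
B6 (36 ft³) → storage unit 3 (remaining 21 ft³)
B7 (35 ft³) → storage unit 4 (remaining 65 ft³)
B8 (38 ft³) → storage unit 4 (remaining 27 ft³)
B9 (37 ft³) → storage unit 5 (remaining 63 ft³)
B10 (38 ft³) → storage unit 5 (remaining 25 ft³)
B11 (43 ft³) → storage unit 6 (remaining 57 ft³)
B12 (39 ft³) → storage unit 6 (remaining 18 ft³)
B13 (41 ft³) → storage unit 7 (remaining 59 ft³)
B14 (43 ft³) → storage unit 7 (remaining 16 ft³)
Final storage units: [42,41] [36,37] [43,36] [35,38] [37,38] [43,39] [41,43].

7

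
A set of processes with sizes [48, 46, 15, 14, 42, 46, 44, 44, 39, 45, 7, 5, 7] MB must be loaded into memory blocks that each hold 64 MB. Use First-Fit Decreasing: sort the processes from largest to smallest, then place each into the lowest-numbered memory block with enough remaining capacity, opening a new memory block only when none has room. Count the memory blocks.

Sorted descending: 48, 46, 46, 45, 44, 44, 42, 39, 15, 14, 7, 7, 5.
Put 48 MB in memory block 1; 16 MB remain.
Put 46 MB in memory block 2; 18 MB remain.
Put 46 MB in memory block 3; 18 MB remain.
Put 45 MB in memory block 4; 19 MB remain.
Put 44 MB in memory block 5; 20 MB remain.
Put 44 MB in memory block 6; 20 MB remain.
Put 42 MB in memory block 7; 22 MB remain.
Put 39 MB in memory block 8; 25 MB remain.
Put 15 MB in memory block 1; 1 MB remain.
Put 14 MB in memory block 2; 4 MB remain.
Put 7 MB in memory block 3; 11 MB remain.
Put 7 MB in memory block 3; 4 MB remain.
Put 5 MB in memory block 4; 14 MB remain.
Final memory blocks: [48,15] [46,14] [46,7,7] [45,5] [44] [44] [42] [39].

8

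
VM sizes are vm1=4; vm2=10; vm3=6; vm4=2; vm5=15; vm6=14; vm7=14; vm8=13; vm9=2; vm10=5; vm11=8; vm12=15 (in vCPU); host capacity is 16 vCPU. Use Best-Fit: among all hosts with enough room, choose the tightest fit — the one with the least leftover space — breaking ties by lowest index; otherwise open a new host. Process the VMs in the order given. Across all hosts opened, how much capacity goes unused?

vm1 (4 vCPU) → host 1 (remaining 12 vCPU)
vm2 (10 vCPU) → host 1 (remaining 2 vCPU)
vm3 (6 vCPU) → host 2 (remaining 10 vCPU)
vm4 (2 vCPU) → host 1 (remaining 0 vCPU)
vm5 (15 vCPU) → host 3 (remaining 1 vCPU)
vm6 (14 vCPU) → host 4 (remaining 2 vCPU)
vm7 (14 vCPU) → host 5 (remaining 2 vCPU)
vm8 (13 vCPU) → host 6 (remaining 3 vCPU)
vm9 (2 vCPU) → host 4 (remaining 0 vCPU)
vm10 (5 vCPU) → host 2 (remaining 5 vCPU)
vm11 (8 vCPU) → host 7 (remaining 8 vCPU)
vm12 (15 vCPU) → host 8 (remaining 1 vCPU)
8 hosts × 16 vCPU = 128 vCPU; used 108 vCPU; unused 20 vCPU.

20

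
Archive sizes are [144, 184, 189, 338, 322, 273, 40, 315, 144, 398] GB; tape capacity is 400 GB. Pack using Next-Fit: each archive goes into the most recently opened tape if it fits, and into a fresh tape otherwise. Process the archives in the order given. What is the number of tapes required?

8 tapes

tape 1: place 144 GB, 256 GB left
tape 1: place 184 GB, 72 GB left
tape 2: place 189 GB, 211 GB left
tape 3: place 338 GB, 62 GB left
tape 4: place 322 GB, 78 GB left
tape 5: place 273 GB, 127 GB left
tape 5: place 40 GB, 87 GB left
tape 6: place 315 GB, 85 GB left
tape 7: place 144 GB, 256 GB left
tape 8: place 398 GB, 2 GB left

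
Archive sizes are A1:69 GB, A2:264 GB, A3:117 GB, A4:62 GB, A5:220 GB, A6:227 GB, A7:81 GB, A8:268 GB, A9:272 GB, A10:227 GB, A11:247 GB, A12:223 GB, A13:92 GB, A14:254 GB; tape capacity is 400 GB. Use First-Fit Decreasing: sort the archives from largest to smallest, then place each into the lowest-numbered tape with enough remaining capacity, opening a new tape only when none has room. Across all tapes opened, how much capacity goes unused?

Sorted descending: 272, 268, 264, 254, 247, 227, 227, 223, 220, 117, 92, 81, 69, 62.
tape 1: place 272 GB, 128 GB left
tape 2: place 268 GB, 132 GB left
tape 3: place 264 GB, 136 GB left
tape 4: place 254 GB, 146 GB left
tape 5: place 247 GB, 153 GB left
tape 6: place 227 GB, 173 GB left
tape 7: place 227 GB, 173 GB left
tape 8: place 223 GB, 177 GB left
tape 9: place 220 GB, 180 GB left
tape 1: place 117 GB, 11 GB left
tape 2: place 92 GB, 40 GB left
tape 3: place 81 GB, 55 GB left
tape 4: place 69 GB, 77 GB left
tape 4: place 62 GB, 15 GB left
9 tapes × 400 GB = 3600 GB; used 2623 GB; unused 977 GB.

977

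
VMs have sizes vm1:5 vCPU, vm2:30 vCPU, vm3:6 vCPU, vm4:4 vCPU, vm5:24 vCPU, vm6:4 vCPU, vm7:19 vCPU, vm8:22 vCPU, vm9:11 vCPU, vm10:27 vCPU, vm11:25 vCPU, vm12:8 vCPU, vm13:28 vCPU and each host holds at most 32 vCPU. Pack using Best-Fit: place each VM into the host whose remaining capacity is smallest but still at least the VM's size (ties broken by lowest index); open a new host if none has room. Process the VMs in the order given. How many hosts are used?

8 hosts

Put vm1 (5 vCPU) in host 1; 27 vCPU remain.
Put vm2 (30 vCPU) in host 2; 2 vCPU remain.
Put vm3 (6 vCPU) in host 1; 21 vCPU remain.
Put vm4 (4 vCPU) in host 1; 17 vCPU remain.
Put vm5 (24 vCPU) in host 3; 8 vCPU remain.
Put vm6 (4 vCPU) in host 3; 4 vCPU remain.
Put vm7 (19 vCPU) in host 4; 13 vCPU remain.
Put vm8 (22 vCPU) in host 5; 10 vCPU remain.
Put vm9 (11 vCPU) in host 4; 2 vCPU remain.
Put vm10 (27 vCPU) in host 6; 5 vCPU remain.
Put vm11 (25 vCPU) in host 7; 7 vCPU remain.
Put vm12 (8 vCPU) in host 5; 2 vCPU remain.
Put vm13 (28 vCPU) in host 8; 4 vCPU remain.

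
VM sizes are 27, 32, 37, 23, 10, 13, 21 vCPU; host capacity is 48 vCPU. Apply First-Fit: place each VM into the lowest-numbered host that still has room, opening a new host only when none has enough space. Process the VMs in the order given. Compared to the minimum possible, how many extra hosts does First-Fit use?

First-Fit: [27,10] [32,13] [37] [23,21] → 4 hosts.
Total size 163 vCPU; any packing needs at least ⌈163/48⌉ = 4 hosts.
So 4 is already optimal.

0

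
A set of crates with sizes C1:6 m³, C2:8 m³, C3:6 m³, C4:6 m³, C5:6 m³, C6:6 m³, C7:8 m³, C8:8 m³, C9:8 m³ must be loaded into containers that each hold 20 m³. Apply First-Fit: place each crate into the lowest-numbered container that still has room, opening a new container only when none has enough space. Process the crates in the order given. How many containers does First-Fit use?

container 1: place C1 (6 m³), 14 m³ left
container 1: place C2 (8 m³), 6 m³ left
container 1: place C3 (6 m³), 0 m³ left
container 2: place C4 (6 m³), 14 m³ left
container 2: place C5 (6 m³), 8 m³ left
container 2: place C6 (6 m³), 2 m³ left
container 3: place C7 (8 m³), 12 m³ left
container 3: place C8 (8 m³), 4 m³ left
container 4: place C9 (8 m³), 12 m³ left

4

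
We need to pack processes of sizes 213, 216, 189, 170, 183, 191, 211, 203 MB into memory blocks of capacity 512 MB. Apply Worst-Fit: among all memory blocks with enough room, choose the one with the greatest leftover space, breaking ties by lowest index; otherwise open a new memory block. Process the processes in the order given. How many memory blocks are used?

4

213 MB → memory block 1 (remaining 299 MB)
216 MB → memory block 1 (remaining 83 MB)
189 MB → memory block 2 (remaining 323 MB)
170 MB → memory block 2 (remaining 153 MB)
183 MB → memory block 3 (remaining 329 MB)
191 MB → memory block 3 (remaining 138 MB)
211 MB → memory block 4 (remaining 301 MB)
203 MB → memory block 4 (remaining 98 MB)
Final memory blocks: [213,216] [189,170] [183,191] [211,203].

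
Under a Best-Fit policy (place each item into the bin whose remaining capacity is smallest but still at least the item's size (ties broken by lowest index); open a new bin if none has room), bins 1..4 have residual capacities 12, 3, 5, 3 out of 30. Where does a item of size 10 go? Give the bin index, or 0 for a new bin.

1

Bins with room: bin 1 (12).
Tightest fit is bin 1 with 12 free.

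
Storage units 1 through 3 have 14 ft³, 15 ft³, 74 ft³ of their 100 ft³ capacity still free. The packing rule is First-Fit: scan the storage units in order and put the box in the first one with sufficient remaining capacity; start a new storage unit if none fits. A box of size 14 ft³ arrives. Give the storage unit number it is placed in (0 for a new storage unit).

Storage units with room: storage unit 1 (14 ft³), storage unit 2 (15 ft³), storage unit 3 (74 ft³).
The first with room is storage unit 1.

1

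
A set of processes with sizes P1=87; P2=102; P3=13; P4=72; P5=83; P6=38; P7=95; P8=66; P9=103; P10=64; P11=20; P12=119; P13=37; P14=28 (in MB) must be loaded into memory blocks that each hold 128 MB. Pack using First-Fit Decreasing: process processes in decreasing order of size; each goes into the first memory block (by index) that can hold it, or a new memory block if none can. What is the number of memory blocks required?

Sorted descending: 119, 103, 102, 95, 87, 83, 72, 66, 64, 38, 37, 28, 20, 13.
119 MB → memory block 1 (remaining 9 MB)
103 MB → memory block 2 (remaining 25 MB)
102 MB → memory block 3 (remaining 26 MB)
95 MB → memory block 4 (remaining 33 MB)
87 MB → memory block 5 (remaining 41 MB)
83 MB → memory block 6 (remaining 45 MB)
72 MB → memory block 7 (remaining 56 MB)
66 MB → memory block 8 (remaining 62 MB)
64 MB → memory block 9 (remaining 64 MB)
38 MB → memory block 5 (remaining 3 MB)
37 MB → memory block 6 (remaining 8 MB)
28 MB → memory block 4 (remaining 5 MB)
20 MB → memory block 2 (remaining 5 MB)
13 MB → memory block 3 (remaining 13 MB)

9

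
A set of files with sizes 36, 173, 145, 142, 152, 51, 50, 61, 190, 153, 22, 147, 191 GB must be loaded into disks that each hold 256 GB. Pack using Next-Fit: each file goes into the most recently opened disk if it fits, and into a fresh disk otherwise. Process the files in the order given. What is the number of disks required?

Put 36 GB in disk 1; 220 GB remain.
Put 173 GB in disk 1; 47 GB remain.
Put 145 GB in disk 2; 111 GB remain.
Put 142 GB in disk 3; 114 GB remain.
Put 152 GB in disk 4; 104 GB remain.
Put 51 GB in disk 4; 53 GB remain.
Put 50 GB in disk 4; 3 GB remain.
Put 61 GB in disk 5; 195 GB remain.
Put 190 GB in disk 5; 5 GB remain.
Put 153 GB in disk 6; 103 GB remain.
Put 22 GB in disk 6; 81 GB remain.
Put 147 GB in disk 7; 109 GB remain.
Put 191 GB in disk 8; 65 GB remain.

8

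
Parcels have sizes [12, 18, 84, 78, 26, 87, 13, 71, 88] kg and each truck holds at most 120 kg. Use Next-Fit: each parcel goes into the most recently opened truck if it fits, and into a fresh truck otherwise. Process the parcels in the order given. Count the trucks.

5

Put 12 kg in truck 1; 108 kg remain.
Put 18 kg in truck 1; 90 kg remain.
Put 84 kg in truck 1; 6 kg remain.
Put 78 kg in truck 2; 42 kg remain.
Put 26 kg in truck 2; 16 kg remain.
Put 87 kg in truck 3; 33 kg remain.
Put 13 kg in truck 3; 20 kg remain.
Put 71 kg in truck 4; 49 kg remain.
Put 88 kg in truck 5; 32 kg remain.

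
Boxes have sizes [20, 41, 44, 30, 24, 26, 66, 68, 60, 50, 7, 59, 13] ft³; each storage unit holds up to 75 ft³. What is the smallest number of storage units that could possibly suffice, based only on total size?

Total size = 20 + 41 + 44 + 30 + 24 + 26 + 66 + 68 + 60 + 50 + 7 + 59 + 13 = 508 ft³.
⌈508 / 75⌉ = 7.

7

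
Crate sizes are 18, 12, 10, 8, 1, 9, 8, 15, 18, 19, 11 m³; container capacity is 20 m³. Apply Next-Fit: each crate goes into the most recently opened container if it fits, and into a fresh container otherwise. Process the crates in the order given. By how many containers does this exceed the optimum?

Next-Fit: [18] [12] [10,8,1] [9,8] [15] [18] [19] [11] → 8 containers.
Total size 129 m³; any packing needs at least ⌈129/20⌉ = 7 containers.
An optimal packing achieves that bound: [19,1] [18] [18] [15] [12,8] [11,9] [10,8] → 7 containers.
Excess: 8 − 7 = 1.

1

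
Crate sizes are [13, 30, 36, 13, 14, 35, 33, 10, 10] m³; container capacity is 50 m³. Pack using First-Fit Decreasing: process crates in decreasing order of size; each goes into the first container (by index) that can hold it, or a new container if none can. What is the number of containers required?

Sorted descending: 36, 35, 33, 30, 14, 13, 13, 10, 10.
Put 36 m³ in container 1; 14 m³ remain.
Put 35 m³ in container 2; 15 m³ remain.
Put 33 m³ in container 3; 17 m³ remain.
Put 30 m³ in container 4; 20 m³ remain.
Put 14 m³ in container 1; 0 m³ remain.
Put 13 m³ in container 2; 2 m³ remain.
Put 13 m³ in container 3; 4 m³ remain.
Put 10 m³ in container 4; 10 m³ remain.
Put 10 m³ in container 4; 0 m³ remain.

4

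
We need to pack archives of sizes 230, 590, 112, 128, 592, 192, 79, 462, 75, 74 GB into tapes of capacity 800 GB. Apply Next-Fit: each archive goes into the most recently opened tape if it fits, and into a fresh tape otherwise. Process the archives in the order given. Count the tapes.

tape 1: place 230 GB, 570 GB left
tape 2: place 590 GB, 210 GB left
tape 2: place 112 GB, 98 GB left
tape 3: place 128 GB, 672 GB left
tape 3: place 592 GB, 80 GB left
tape 4: place 192 GB, 608 GB left
tape 4: place 79 GB, 529 GB left
tape 4: place 462 GB, 67 GB left
tape 5: place 75 GB, 725 GB left
tape 5: place 74 GB, 651 GB left

5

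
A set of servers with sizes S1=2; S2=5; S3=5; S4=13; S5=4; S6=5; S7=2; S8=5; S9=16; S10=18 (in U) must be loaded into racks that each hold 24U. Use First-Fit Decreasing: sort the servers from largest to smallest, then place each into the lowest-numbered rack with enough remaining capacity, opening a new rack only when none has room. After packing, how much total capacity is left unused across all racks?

Sorted descending: 18, 16, 13, 5, 5, 5, 5, 4, 2, 2.
18U → rack 1 (remaining 6U)
16U → rack 2 (remaining 8U)
13U → rack 3 (remaining 11U)
5U → rack 1 (remaining 1U)
5U → rack 2 (remaining 3U)
5U → rack 3 (remaining 6U)
5U → rack 3 (remaining 1U)
4U → rack 4 (remaining 20U)
2U → rack 2 (remaining 1U)
2U → rack 4 (remaining 18U)
4 racks × 24U = 96U; used 75U; unused 21U.

21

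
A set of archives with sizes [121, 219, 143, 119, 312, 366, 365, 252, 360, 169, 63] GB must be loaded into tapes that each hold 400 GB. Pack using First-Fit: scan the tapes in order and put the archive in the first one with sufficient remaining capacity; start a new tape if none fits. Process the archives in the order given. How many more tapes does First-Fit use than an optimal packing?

First-Fit: [121,219] [143,119,63] [312] [366] [365] [252] [360] [169] → 8 tapes.
Total size 2489 GB; any packing needs at least ⌈2489/400⌉ = 7 tapes.
An optimal packing achieves that bound: [366] [365] [360] [312,63] [252,143] [219,169] [121,119] → 7 tapes.
Excess: 8 − 7 = 1.

1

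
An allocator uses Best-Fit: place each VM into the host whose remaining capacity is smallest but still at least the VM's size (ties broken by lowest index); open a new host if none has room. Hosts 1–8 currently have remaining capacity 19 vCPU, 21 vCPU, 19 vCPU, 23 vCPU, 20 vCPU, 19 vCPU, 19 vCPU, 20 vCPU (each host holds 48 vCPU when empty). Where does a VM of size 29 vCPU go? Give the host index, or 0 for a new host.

0

No host has ≥ 29 vCPU free, so a new host is opened.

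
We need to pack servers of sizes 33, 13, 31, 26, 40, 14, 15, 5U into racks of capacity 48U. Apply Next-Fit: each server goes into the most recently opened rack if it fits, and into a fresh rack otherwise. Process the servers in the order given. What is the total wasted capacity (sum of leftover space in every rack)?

rack 1: place 33U, 15U left
rack 1: place 13U, 2U left
rack 2: place 31U, 17U left
rack 3: place 26U, 22U left
rack 4: place 40U, 8U left
rack 5: place 14U, 34U left
rack 5: place 15U, 19U left
rack 5: place 5U, 14U left
5 racks × 48U = 240U; used 177U; unused 63U.

63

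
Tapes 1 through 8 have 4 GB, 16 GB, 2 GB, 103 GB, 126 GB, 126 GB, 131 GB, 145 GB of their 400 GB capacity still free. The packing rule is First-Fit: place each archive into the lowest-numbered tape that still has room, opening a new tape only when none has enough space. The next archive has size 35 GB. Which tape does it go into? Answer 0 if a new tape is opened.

Tapes with room: tape 4 (103 GB), tape 5 (126 GB), tape 6 (126 GB), tape 7 (131 GB), tape 8 (145 GB).
The first with room is tape 4.

4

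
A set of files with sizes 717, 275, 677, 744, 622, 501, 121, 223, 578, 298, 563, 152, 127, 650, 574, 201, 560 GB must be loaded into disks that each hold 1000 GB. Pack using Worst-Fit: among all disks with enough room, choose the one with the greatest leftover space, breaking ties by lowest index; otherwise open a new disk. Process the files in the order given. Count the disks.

10

disk 1: place 717 GB, 283 GB left
disk 1: place 275 GB, 8 GB left
disk 2: place 677 GB, 323 GB left
disk 3: place 744 GB, 256 GB left
disk 4: place 622 GB, 378 GB left
disk 5: place 501 GB, 499 GB left
disk 5: place 121 GB, 378 GB left
disk 4: place 223 GB, 155 GB left
disk 6: place 578 GB, 422 GB left
disk 6: place 298 GB, 124 GB left
disk 7: place 563 GB, 437 GB left
disk 7: place 152 GB, 285 GB left
disk 5: place 127 GB, 251 GB left
disk 8: place 650 GB, 350 GB left
disk 9: place 574 GB, 426 GB left
disk 9: place 201 GB, 225 GB left
disk 10: place 560 GB, 440 GB left
Final disks: [717,275] [677] [744] [622,223] [501,121,127] [578,298] [563,152] [650] [574,201] [560].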